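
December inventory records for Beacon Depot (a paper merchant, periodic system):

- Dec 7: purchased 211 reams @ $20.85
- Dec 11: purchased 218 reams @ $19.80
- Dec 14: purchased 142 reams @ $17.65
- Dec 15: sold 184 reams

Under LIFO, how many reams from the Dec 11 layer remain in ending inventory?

Dec 15, 184 sold [LIFO — newest first]: 142 @ $17.65 + 42 @ $19.80 = $3,337.90
Ending inventory: 211 @ $20.85 + 176 @ $19.80 = $7,884.15

176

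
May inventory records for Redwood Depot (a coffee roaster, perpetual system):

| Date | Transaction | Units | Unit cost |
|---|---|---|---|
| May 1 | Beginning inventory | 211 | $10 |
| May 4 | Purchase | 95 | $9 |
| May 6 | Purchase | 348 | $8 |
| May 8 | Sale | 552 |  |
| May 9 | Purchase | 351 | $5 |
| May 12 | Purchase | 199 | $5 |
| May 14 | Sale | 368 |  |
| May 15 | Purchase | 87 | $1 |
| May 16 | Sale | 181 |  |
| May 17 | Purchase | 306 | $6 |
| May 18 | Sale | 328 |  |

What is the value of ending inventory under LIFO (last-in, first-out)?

Ending inventory = $1,350

May 8, 552 sold [LIFO — newest first]: 348 @ $8 + 95 @ $9 + 109 @ $10 = $4,729
May 14, 368 sold [LIFO — newest first]: 199 @ $5 + 169 @ $5 = $1,840
May 16, 181 sold [LIFO — newest first]: 87 @ $1 + 94 @ $5 = $557
May 18, 328 sold [LIFO — newest first]: 306 @ $6 + 22 @ $5 = $1,946
Total COGS = $4,729 + $1,840 + $557 + $1,946 = $9,072
Ending inventory: 102 @ $10 + 66 @ $5 = $1,350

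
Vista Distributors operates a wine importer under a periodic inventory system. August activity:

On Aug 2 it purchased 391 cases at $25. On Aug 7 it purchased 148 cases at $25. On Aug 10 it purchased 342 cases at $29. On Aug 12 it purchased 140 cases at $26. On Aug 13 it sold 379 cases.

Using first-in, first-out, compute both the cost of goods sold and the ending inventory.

COGS = $9,475; ending inventory = $17,558

Aug 13, 379 sold [FIFO — oldest first]: 379 @ $25 = $9,475
Ending inventory: 12 @ $25 + 148 @ $25 + 342 @ $29 + 140 @ $26 = $17,558
Check: goods available $27,033 = COGS $9,475 + ending $17,558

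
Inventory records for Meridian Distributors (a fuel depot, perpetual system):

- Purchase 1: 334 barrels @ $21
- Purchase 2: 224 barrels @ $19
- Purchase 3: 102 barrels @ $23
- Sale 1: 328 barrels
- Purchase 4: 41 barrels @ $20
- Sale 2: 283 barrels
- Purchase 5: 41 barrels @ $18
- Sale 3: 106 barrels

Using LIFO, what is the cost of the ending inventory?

Ending inventory = $525

Sale 1 (328) [LIFO — newest first]: 102 @ $23 + 224 @ $19 + 2 @ $21 = $6,644
Sale 2 (283) [LIFO — newest first]: 41 @ $20 + 242 @ $21 = $5,902
Sale 3 (106) [LIFO — newest first]: 41 @ $18 + 65 @ $21 = $2,103
Total COGS = $6,644 + $5,902 + $2,103 = $14,649
Ending inventory: 25 @ $21 = $525
Check: goods available $15,174 = COGS $14,649 + ending $525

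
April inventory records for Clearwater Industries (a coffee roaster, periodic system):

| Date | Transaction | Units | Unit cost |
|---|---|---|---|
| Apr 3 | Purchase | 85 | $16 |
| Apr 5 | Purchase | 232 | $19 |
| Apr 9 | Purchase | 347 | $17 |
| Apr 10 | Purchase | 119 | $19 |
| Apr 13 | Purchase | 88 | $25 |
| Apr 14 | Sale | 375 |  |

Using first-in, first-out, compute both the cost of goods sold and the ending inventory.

Apr 14, 375 sold [FIFO — oldest first]: 85 @ $16 + 232 @ $19 + 58 @ $17 = $6,754
Ending inventory: 289 @ $17 + 119 @ $19 + 88 @ $25 = $9,374
Check: goods available $16,128 = COGS $6,754 + ending $9,374

COGS = $6,754; ending inventory = $9,374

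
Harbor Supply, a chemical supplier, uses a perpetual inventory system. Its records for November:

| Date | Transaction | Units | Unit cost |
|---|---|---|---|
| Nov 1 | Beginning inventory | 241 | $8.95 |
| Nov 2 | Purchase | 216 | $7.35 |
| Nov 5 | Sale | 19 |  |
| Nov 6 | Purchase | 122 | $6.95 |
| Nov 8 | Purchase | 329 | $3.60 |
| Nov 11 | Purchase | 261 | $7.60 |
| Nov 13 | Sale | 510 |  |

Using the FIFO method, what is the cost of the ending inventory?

Ending inventory = $3,515.50

Nov 5, 19 sold [FIFO — oldest first]: 19 @ $8.95 = $170.05
Nov 13, 510 sold [FIFO — oldest first]: 222 @ $8.95 + 216 @ $7.35 + 72 @ $6.95 = $4,074.90
Total COGS = $170.05 + $4,074.90 = $4,244.95
Ending inventory: 50 @ $6.95 + 329 @ $3.60 + 261 @ $7.60 = $3,515.50
Check: goods available $7,760.45 = COGS $4,244.95 + ending $3,515.50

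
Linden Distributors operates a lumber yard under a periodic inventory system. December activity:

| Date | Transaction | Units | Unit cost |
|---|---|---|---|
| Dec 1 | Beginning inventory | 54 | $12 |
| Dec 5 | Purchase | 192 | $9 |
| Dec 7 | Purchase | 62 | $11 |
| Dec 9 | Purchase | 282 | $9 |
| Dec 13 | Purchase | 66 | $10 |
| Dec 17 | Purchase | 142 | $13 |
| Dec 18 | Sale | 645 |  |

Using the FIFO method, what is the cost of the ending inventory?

Ending inventory = $1,956

Dec 18, 645 sold [FIFO — oldest first]: 54 @ $12 + 192 @ $9 + 62 @ $11 + 282 @ $9 + 55 @ $10 = $6,146
Ending inventory: 11 @ $10 + 142 @ $13 = $1,956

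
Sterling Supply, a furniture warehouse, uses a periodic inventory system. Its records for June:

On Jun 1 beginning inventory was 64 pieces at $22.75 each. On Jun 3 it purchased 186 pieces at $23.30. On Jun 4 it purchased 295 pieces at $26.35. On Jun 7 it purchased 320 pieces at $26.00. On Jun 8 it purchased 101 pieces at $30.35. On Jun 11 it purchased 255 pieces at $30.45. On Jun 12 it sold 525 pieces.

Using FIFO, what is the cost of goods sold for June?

Jun 12, 525 sold [FIFO — oldest first]: 64 @ $22.75 + 186 @ $23.30 + 275 @ $26.35 = $13,036.05
Ending inventory: 20 @ $26.35 + 320 @ $26.00 + 101 @ $30.35 + 255 @ $30.45 = $19,677.10
Check: goods available $32,713.15 = COGS $13,036.05 + ending $19,677.10

COGS = $13,036.05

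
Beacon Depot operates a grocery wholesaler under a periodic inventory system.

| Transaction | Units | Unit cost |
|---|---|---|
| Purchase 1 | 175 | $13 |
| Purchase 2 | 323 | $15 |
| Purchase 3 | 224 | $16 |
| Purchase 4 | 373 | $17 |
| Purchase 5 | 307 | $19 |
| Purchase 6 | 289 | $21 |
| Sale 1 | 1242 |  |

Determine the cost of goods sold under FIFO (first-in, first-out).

Sale 1 (1242) [FIFO — oldest first]: 175 @ $13 + 323 @ $15 + 224 @ $16 + 373 @ $17 + 147 @ $19 = $19,838
Ending inventory: 160 @ $19 + 289 @ $21 = $9,109
Check: goods available $28,947 = COGS $19,838 + ending $9,109

COGS = $19,838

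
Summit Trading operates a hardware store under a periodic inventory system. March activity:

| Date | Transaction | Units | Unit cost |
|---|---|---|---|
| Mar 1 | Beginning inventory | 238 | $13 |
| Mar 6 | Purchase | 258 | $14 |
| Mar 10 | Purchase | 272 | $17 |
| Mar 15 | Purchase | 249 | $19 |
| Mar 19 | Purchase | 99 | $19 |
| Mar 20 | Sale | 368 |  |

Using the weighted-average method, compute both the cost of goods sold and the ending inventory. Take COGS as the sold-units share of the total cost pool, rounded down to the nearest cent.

Mar 20, sell 368: 368/1116 × $17,942.00 → $5,916.35
Ending inventory (cost pool remaining) = $12,025.65

COGS = $5,916.35; ending inventory = $12,025.65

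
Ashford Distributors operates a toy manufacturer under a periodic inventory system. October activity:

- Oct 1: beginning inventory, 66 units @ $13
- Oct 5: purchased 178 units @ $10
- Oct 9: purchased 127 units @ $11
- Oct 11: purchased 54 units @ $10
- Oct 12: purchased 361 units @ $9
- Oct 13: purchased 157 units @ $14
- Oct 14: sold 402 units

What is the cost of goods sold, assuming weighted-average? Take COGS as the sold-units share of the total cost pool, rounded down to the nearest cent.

COGS = $4,272.36

Oct 14, sell 402: 402/943 × $10,022.00 → $4,272.36
Ending inventory (cost pool remaining) = $5,749.64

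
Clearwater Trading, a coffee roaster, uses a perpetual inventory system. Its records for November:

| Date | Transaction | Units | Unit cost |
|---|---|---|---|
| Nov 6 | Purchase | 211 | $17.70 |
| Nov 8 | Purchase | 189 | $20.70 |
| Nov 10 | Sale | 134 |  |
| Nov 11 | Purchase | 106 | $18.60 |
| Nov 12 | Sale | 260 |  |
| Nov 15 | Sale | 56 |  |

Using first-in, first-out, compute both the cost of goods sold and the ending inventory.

Nov 10, 134 sold [FIFO — oldest first]: 134 @ $17.70 = $2,371.80
Nov 12, 260 sold [FIFO — oldest first]: 77 @ $17.70 + 183 @ $20.70 = $5,151.00
Nov 15, 56 sold [FIFO — oldest first]: 6 @ $20.70 + 50 @ $18.60 = $1,054.20
Total COGS = $2,371.80 + $5,151.00 + $1,054.20 = $8,577.00
Ending inventory: 56 @ $18.60 = $1,041.60
Check: goods available $9,618.60 = COGS $8,577.00 + ending $1,041.60

COGS = $8,577.00; ending inventory = $1,041.60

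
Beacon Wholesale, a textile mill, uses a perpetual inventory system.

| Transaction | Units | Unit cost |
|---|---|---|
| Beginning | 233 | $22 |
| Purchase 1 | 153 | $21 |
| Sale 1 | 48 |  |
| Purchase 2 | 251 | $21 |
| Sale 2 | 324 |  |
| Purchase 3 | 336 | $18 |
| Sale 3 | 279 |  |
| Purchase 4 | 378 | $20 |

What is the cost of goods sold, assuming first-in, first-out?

Sale 1 (48) [FIFO — oldest first]: 48 @ $22 = $1,056
Sale 2 (324) [FIFO — oldest first]: 185 @ $22 + 139 @ $21 = $6,989
Sale 3 (279) [FIFO — oldest first]: 14 @ $21 + 251 @ $21 + 14 @ $18 = $5,817
Total COGS = $1,056 + $6,989 + $5,817 = $13,862
Ending inventory: 322 @ $18 + 378 @ $20 = $13,356

COGS = $13,862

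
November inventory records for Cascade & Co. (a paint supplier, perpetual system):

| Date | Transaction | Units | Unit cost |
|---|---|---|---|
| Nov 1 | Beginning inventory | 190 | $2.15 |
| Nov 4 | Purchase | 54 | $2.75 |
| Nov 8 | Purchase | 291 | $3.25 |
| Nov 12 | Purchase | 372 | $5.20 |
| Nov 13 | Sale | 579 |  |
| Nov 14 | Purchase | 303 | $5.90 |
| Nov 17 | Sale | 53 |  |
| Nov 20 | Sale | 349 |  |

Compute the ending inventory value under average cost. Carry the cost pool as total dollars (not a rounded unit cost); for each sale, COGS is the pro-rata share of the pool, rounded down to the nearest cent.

Ending inventory = $1,099.89

After Nov 1: 190 on hand, pool $408.50 (≈ $2.1500 each)
After Nov 4: 244 on hand, pool $557.00 (≈ $2.2828 each)
After Nov 8: 535 on hand, pool $1,502.75 (≈ $2.8089 each)
After Nov 12: 907 on hand, pool $3,437.15 (≈ $3.7896 each)
Nov 13, sell 579: 579/907 × $3,437.15 → $2,194.16
After Nov 14: 631 on hand, pool $3,030.69 (≈ $4.8030 each)
Nov 17, sell 53: 53/631 × $3,030.69 → $254.55
Nov 20, sell 349: 349/578 × $2,776.14 → $1,676.25
Total COGS = $2,194.16 + $254.55 + $1,676.25 = $4,124.96
Ending inventory (cost pool remaining) = $1,099.89
Check: goods available $5,224.85 = COGS $4,124.96 + ending $1,099.89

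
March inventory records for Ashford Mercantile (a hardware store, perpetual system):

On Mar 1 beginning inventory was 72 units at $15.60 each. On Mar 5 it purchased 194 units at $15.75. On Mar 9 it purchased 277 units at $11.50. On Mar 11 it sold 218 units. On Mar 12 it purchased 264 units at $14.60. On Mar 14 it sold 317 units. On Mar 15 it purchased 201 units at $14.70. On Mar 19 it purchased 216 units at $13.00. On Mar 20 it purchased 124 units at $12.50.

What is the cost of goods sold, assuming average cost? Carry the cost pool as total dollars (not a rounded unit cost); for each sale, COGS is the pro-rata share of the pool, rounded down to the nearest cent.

COGS = $7,403.17

After Mar 1: 72 on hand, pool $1,123.20 (≈ $15.6000 each)
After Mar 5: 266 on hand, pool $4,178.70 (≈ $15.7094 each)
After Mar 9: 543 on hand, pool $7,364.20 (≈ $13.5621 each)
Mar 11, sell 218: 218/543 × $7,364.20 → $2,956.52
After Mar 12: 589 on hand, pool $8,262.08 (≈ $14.0273 each)
Mar 14, sell 317: 317/589 × $8,262.08 → $4,446.65
After Mar 15: 473 on hand, pool $6,770.13 (≈ $14.3132 each)
After Mar 19: 689 on hand, pool $9,578.13 (≈ $13.9015 each)
After Mar 20: 813 on hand, pool $11,128.13 (≈ $13.6877 each)
Total COGS = $2,956.52 + $4,446.65 = $7,403.17
Ending inventory (cost pool remaining) = $11,128.13
Check: goods available $18,531.30 = COGS $7,403.17 + ending $11,128.13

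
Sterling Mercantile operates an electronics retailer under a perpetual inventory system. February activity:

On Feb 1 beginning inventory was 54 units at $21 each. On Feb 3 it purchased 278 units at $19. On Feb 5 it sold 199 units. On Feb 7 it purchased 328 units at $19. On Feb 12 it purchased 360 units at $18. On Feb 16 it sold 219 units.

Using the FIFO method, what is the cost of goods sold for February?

COGS = $8,050

Feb 5, 199 sold [FIFO — oldest first]: 54 @ $21 + 145 @ $19 = $3,889
Feb 16, 219 sold [FIFO — oldest first]: 133 @ $19 + 86 @ $19 = $4,161
Total COGS = $3,889 + $4,161 = $8,050
Ending inventory: 242 @ $19 + 360 @ $18 = $11,078
Check: goods available $19,128 = COGS $8,050 + ending $11,078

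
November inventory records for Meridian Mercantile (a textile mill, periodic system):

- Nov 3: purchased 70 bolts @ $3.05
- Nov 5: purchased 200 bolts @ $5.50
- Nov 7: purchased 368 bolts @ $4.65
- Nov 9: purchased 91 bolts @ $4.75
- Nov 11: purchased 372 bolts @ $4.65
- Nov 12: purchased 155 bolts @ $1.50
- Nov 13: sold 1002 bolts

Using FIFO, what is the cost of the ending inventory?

Nov 13, 1002 sold [FIFO — oldest first]: 70 @ $3.05 + 200 @ $5.50 + 368 @ $4.65 + 91 @ $4.75 + 273 @ $4.65 = $4,726.40
Ending inventory: 99 @ $4.65 + 155 @ $1.50 = $692.85
Check: goods available $5,419.25 = COGS $4,726.40 + ending $692.85

Ending inventory = $692.85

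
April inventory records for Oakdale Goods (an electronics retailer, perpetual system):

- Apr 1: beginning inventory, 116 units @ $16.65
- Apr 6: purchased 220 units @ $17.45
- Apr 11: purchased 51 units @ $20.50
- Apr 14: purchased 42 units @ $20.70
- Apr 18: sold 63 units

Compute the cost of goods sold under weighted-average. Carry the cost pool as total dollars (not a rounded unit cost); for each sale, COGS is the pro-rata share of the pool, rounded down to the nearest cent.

COGS = $1,128.61

After Apr 1: 116 on hand, pool $1,931.40 (≈ $16.6500 each)
After Apr 6: 336 on hand, pool $5,770.40 (≈ $17.1738 each)
After Apr 11: 387 on hand, pool $6,815.90 (≈ $17.6121 each)
After Apr 14: 429 on hand, pool $7,685.30 (≈ $17.9145 each)
Apr 18, sell 63: 63/429 × $7,685.30 → $1,128.61
Ending inventory (cost pool remaining) = $6,556.69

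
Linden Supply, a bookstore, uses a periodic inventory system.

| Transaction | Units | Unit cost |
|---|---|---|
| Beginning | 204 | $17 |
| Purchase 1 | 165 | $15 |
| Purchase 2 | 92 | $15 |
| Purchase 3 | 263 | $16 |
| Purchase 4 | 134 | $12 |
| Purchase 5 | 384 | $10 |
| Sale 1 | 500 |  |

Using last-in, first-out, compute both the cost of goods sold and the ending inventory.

COGS = $5,232; ending inventory = $11,747

Sale 1 (500) [LIFO — newest first]: 384 @ $10 + 116 @ $12 = $5,232
Ending inventory: 204 @ $17 + 165 @ $15 + 92 @ $15 + 263 @ $16 + 18 @ $12 = $11,747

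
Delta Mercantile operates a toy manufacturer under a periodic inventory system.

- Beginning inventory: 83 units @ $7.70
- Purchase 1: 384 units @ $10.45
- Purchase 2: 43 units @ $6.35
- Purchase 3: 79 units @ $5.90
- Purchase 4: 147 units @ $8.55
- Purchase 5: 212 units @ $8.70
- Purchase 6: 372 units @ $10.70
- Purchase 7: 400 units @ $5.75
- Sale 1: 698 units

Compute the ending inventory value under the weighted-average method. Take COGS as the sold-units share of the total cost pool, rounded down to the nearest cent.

Sale 1, sell 698: 698/1720 × $14,772.70 → $5,994.96
Ending inventory (cost pool remaining) = $8,777.74

Ending inventory = $8,777.74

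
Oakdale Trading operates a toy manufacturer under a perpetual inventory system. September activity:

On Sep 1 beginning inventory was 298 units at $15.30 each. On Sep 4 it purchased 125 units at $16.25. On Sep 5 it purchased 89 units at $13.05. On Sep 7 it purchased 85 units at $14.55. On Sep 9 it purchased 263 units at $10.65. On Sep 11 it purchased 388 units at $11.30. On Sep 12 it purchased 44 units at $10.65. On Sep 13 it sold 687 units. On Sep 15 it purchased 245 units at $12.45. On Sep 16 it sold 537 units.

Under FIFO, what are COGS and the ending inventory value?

COGS = $15,903.00; ending inventory = $3,790.05

Sep 13, 687 sold [FIFO — oldest first]: 298 @ $15.30 + 125 @ $16.25 + 89 @ $13.05 + 85 @ $14.55 + 90 @ $10.65 = $9,947.35
Sep 16, 537 sold [FIFO — oldest first]: 173 @ $10.65 + 364 @ $11.30 = $5,955.65
Total COGS = $9,947.35 + $5,955.65 = $15,903.00
Ending inventory: 24 @ $11.30 + 44 @ $10.65 + 245 @ $12.45 = $3,790.05
Check: goods available $19,693.05 = COGS $15,903.00 + ending $3,790.05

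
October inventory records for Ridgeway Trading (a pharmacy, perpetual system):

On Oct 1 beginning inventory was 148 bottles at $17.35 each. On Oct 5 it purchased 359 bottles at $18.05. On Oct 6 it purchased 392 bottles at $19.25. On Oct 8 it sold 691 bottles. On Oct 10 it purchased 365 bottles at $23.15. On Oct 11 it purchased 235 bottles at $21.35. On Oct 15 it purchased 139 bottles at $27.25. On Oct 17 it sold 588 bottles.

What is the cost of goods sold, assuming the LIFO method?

Oct 8, 691 sold [LIFO — newest first]: 392 @ $19.25 + 299 @ $18.05 = $12,942.95
Oct 17, 588 sold [LIFO — newest first]: 139 @ $27.25 + 235 @ $21.35 + 214 @ $23.15 = $13,759.10
Total COGS = $12,942.95 + $13,759.10 = $26,702.05
Ending inventory: 148 @ $17.35 + 60 @ $18.05 + 151 @ $23.15 = $7,146.45

COGS = $26,702.05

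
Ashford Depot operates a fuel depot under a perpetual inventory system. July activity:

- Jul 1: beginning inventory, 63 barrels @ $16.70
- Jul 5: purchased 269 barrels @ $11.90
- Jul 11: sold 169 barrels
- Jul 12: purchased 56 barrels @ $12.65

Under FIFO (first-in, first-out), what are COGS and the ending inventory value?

COGS = $2,313.50; ending inventory = $2,648.10

Jul 11, 169 sold [FIFO — oldest first]: 63 @ $16.70 + 106 @ $11.90 = $2,313.50
Ending inventory: 163 @ $11.90 + 56 @ $12.65 = $2,648.10
Check: goods available $4,961.60 = COGS $2,313.50 + ending $2,648.10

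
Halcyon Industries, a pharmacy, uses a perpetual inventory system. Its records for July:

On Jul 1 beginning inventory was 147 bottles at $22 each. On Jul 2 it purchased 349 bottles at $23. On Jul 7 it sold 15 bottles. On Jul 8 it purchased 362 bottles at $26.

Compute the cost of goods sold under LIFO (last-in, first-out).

COGS = $345

Jul 7, 15 sold [LIFO — newest first]: 15 @ $23 = $345
Ending inventory: 147 @ $22 + 334 @ $23 + 362 @ $26 = $20,328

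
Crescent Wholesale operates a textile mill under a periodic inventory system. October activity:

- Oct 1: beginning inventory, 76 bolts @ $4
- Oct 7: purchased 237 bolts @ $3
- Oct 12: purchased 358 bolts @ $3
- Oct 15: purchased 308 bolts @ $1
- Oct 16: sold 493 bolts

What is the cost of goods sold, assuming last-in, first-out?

Oct 16, 493 sold [LIFO — newest first]: 308 @ $1 + 185 @ $3 = $863
Ending inventory: 76 @ $4 + 237 @ $3 + 173 @ $3 = $1,534

COGS = $863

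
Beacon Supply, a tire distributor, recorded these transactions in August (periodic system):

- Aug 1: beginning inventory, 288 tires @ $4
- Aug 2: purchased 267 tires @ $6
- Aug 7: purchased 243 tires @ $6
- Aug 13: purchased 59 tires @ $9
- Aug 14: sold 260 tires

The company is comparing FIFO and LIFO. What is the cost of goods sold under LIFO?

FIFO COGS: 260 @ $4 = $1,040
LIFO COGS: 59 @ $9 + 201 @ $6 = $1,737

COGS = $1,737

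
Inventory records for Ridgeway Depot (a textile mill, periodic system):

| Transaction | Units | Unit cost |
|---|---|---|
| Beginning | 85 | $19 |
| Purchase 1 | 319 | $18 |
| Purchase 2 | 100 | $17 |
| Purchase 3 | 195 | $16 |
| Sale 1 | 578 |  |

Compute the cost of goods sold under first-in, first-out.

Sale 1 (578) [FIFO — oldest first]: 85 @ $19 + 319 @ $18 + 100 @ $17 + 74 @ $16 = $10,241
Ending inventory: 121 @ $16 = $1,936

COGS = $10,241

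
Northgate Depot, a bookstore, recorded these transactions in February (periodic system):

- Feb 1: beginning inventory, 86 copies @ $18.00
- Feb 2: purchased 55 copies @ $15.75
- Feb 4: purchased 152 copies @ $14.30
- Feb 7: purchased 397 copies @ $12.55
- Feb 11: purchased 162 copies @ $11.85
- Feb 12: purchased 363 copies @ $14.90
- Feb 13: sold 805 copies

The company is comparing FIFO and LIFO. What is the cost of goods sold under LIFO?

COGS = $10,842.40

FIFO COGS: 86 @ $18.00 + 55 @ $15.75 + 152 @ $14.30 + 397 @ $12.55 + 115 @ $11.85 = $10,932.95
LIFO COGS: 363 @ $14.90 + 162 @ $11.85 + 280 @ $12.55 = $10,842.40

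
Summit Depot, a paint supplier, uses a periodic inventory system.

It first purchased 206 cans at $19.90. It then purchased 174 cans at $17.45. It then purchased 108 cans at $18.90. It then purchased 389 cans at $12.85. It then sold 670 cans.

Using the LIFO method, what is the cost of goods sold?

Sale 1 (670) [LIFO — newest first]: 389 @ $12.85 + 108 @ $18.90 + 173 @ $17.45 = $10,058.70
Ending inventory: 206 @ $19.90 + 1 @ $17.45 = $4,116.85

COGS = $10,058.70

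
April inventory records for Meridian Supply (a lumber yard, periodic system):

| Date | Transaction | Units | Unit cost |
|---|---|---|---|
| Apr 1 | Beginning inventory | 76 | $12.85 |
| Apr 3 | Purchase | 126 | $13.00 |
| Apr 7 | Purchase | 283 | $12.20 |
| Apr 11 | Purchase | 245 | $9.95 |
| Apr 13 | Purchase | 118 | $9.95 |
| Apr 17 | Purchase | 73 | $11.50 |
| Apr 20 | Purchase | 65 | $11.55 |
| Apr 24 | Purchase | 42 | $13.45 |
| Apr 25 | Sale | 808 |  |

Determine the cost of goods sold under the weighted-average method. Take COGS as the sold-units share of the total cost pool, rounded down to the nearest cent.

COGS = $9,301.58

Apr 25, sell 808: 808/1028 × $11,834.20 → $9,301.58
Ending inventory (cost pool remaining) = $2,532.62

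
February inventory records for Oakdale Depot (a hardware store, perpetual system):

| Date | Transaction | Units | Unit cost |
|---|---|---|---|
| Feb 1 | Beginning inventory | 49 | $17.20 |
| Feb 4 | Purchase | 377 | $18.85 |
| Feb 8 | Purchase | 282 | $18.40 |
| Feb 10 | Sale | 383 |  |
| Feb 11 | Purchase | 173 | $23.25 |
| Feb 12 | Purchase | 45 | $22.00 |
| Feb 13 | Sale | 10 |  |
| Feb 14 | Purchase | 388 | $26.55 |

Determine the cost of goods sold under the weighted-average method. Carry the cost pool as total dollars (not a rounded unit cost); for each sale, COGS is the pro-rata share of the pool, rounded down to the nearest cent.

COGS = $7,310.53

After Feb 1: 49 on hand, pool $842.80 (≈ $17.2000 each)
After Feb 4: 426 on hand, pool $7,949.25 (≈ $18.6602 each)
After Feb 8: 708 on hand, pool $13,138.05 (≈ $18.5566 each)
Feb 10, sell 383: 383/708 × $13,138.05 → $7,107.16
After Feb 11: 498 on hand, pool $10,053.14 (≈ $20.1870 each)
After Feb 12: 543 on hand, pool $11,043.14 (≈ $20.3373 each)
Feb 13, sell 10: 10/543 × $11,043.14 → $203.37
After Feb 14: 921 on hand, pool $21,141.17 (≈ $22.9546 each)
Total COGS = $7,107.16 + $203.37 = $7,310.53
Ending inventory (cost pool remaining) = $21,141.17
Check: goods available $28,451.70 = COGS $7,310.53 + ending $21,141.17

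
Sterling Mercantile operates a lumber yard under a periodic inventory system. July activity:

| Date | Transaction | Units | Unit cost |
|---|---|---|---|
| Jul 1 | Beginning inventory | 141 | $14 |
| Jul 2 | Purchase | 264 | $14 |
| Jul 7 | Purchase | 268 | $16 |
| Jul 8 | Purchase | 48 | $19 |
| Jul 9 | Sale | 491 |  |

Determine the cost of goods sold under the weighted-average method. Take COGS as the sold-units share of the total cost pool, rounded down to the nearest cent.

Jul 9, sell 491: 491/721 × $10,870.00 → $7,402.45
Ending inventory (cost pool remaining) = $3,467.55
Check: goods available $10,870.00 = COGS $7,402.45 + ending $3,467.55

COGS = $7,402.45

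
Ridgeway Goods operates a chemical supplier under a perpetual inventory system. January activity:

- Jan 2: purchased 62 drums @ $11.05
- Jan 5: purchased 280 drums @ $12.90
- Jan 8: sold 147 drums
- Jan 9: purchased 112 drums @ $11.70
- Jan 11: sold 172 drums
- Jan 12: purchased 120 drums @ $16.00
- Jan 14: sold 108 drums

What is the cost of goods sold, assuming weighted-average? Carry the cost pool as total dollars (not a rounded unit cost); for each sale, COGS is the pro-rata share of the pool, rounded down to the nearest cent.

COGS = $5,467.39

After Jan 2: 62 on hand, pool $685.10 (≈ $11.0500 each)
After Jan 5: 342 on hand, pool $4,297.10 (≈ $12.5646 each)
Jan 8, sell 147: 147/342 × $4,297.10 → $1,846.99
After Jan 9: 307 on hand, pool $3,760.51 (≈ $12.2492 each)
Jan 11, sell 172: 172/307 × $3,760.51 → $2,106.86
After Jan 12: 255 on hand, pool $3,573.65 (≈ $14.0143 each)
Jan 14, sell 108: 108/255 × $3,573.65 → $1,513.54
Total COGS = $1,846.99 + $2,106.86 + $1,513.54 = $5,467.39
Ending inventory (cost pool remaining) = $2,060.11
Check: goods available $7,527.50 = COGS $5,467.39 + ending $2,060.11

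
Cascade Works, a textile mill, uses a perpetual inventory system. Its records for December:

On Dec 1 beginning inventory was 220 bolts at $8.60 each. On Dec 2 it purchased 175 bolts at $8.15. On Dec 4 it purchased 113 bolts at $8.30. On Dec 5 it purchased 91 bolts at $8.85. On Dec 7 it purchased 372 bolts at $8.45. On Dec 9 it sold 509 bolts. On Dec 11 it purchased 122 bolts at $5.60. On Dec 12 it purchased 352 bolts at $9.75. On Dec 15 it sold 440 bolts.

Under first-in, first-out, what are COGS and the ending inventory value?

COGS = $8,019.00; ending inventory = $4,301.10

Dec 9, 509 sold [FIFO — oldest first]: 220 @ $8.60 + 175 @ $8.15 + 113 @ $8.30 + 1 @ $8.85 = $4,265.00
Dec 15, 440 sold [FIFO — oldest first]: 90 @ $8.85 + 350 @ $8.45 = $3,754.00
Total COGS = $4,265.00 + $3,754.00 = $8,019.00
Ending inventory: 22 @ $8.45 + 122 @ $5.60 + 352 @ $9.75 = $4,301.10
Check: goods available $12,320.10 = COGS $8,019.00 + ending $4,301.10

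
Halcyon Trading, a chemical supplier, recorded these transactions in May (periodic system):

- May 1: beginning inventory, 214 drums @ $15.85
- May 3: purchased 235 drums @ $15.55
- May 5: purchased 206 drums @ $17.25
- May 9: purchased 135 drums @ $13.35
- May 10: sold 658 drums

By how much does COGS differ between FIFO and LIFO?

FIFO COGS: 214 @ $15.85 + 235 @ $15.55 + 206 @ $17.25 + 3 @ $13.35 = $10,639.70
LIFO COGS: 135 @ $13.35 + 206 @ $17.25 + 235 @ $15.55 + 82 @ $15.85 = $10,309.70
Difference = |$10,639.70 − $10,309.70| = $330.00

$330.00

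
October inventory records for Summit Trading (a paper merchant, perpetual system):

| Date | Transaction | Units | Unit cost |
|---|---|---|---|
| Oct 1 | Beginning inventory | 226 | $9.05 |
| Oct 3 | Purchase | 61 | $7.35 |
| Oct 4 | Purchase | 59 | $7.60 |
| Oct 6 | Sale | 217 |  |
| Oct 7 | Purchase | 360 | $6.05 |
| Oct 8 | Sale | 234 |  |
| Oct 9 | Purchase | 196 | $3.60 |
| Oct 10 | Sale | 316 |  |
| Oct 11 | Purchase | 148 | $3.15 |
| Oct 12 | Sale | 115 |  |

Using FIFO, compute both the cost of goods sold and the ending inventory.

COGS = $5,753.65; ending inventory = $538.20

Oct 6, 217 sold [FIFO — oldest first]: 217 @ $9.05 = $1,963.85
Oct 8, 234 sold [FIFO — oldest first]: 9 @ $9.05 + 61 @ $7.35 + 59 @ $7.60 + 105 @ $6.05 = $1,613.45
Oct 10, 316 sold [FIFO — oldest first]: 255 @ $6.05 + 61 @ $3.60 = $1,762.35
Oct 12, 115 sold [FIFO — oldest first]: 115 @ $3.60 = $414.00
Total COGS = $1,963.85 + $1,613.45 + $1,762.35 + $414.00 = $5,753.65
Ending inventory: 20 @ $3.60 + 148 @ $3.15 = $538.20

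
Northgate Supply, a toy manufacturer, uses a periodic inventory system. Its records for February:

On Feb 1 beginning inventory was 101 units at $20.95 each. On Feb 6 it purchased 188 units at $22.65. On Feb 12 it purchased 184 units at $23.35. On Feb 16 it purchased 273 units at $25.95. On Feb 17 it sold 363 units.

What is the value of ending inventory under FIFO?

Feb 17, 363 sold [FIFO — oldest first]: 101 @ $20.95 + 188 @ $22.65 + 74 @ $23.35 = $8,102.05
Ending inventory: 110 @ $23.35 + 273 @ $25.95 = $9,652.85

Ending inventory = $9,652.85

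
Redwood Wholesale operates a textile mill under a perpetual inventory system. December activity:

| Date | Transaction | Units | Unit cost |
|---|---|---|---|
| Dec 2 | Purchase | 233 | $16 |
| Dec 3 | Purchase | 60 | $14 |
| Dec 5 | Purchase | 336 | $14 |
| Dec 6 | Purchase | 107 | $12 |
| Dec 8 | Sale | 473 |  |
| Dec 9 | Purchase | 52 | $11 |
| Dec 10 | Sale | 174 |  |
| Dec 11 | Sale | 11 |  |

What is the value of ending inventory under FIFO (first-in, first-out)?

Ending inventory = $1,508

Dec 8, 473 sold [FIFO — oldest first]: 233 @ $16 + 60 @ $14 + 180 @ $14 = $7,088
Dec 10, 174 sold [FIFO — oldest first]: 156 @ $14 + 18 @ $12 = $2,400
Dec 11, 11 sold [FIFO — oldest first]: 11 @ $12 = $132
Total COGS = $7,088 + $2,400 + $132 = $9,620
Ending inventory: 78 @ $12 + 52 @ $11 = $1,508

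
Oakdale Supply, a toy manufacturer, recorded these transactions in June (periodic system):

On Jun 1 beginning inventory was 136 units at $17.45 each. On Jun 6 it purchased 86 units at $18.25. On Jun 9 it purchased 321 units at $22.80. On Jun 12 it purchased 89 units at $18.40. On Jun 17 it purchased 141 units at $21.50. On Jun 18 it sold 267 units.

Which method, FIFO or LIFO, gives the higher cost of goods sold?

LIFO

FIFO COGS: 136 @ $17.45 + 86 @ $18.25 + 45 @ $22.80 = $4,968.70
LIFO COGS: 141 @ $21.50 + 89 @ $18.40 + 37 @ $22.80 = $5,512.70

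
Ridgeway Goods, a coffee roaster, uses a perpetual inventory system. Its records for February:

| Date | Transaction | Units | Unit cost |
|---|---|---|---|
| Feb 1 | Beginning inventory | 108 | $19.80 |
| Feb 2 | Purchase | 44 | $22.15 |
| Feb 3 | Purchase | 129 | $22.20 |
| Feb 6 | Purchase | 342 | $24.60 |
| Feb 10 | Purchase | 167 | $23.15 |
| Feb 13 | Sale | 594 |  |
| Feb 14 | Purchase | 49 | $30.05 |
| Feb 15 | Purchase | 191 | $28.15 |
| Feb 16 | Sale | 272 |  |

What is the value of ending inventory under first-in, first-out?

Feb 13, 594 sold [FIFO — oldest first]: 108 @ $19.80 + 44 @ $22.15 + 129 @ $22.20 + 313 @ $24.60 = $13,676.60
Feb 16, 272 sold [FIFO — oldest first]: 29 @ $24.60 + 167 @ $23.15 + 49 @ $30.05 + 27 @ $28.15 = $6,811.95
Total COGS = $13,676.60 + $6,811.95 = $20,488.55
Ending inventory: 164 @ $28.15 = $4,616.60

Ending inventory = $4,616.60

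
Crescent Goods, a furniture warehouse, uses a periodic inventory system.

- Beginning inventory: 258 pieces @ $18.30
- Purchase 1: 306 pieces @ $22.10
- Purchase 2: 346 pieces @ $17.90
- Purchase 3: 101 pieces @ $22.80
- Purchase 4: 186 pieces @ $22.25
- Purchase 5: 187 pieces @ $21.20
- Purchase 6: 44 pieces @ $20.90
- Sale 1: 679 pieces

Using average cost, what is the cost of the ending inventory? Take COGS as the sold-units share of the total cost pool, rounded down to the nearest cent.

Sale 1, sell 679: 679/1428 × $29,002.70 → $13,790.49
Ending inventory (cost pool remaining) = $15,212.21
Check: goods available $29,002.70 = COGS $13,790.49 + ending $15,212.21

Ending inventory = $15,212.21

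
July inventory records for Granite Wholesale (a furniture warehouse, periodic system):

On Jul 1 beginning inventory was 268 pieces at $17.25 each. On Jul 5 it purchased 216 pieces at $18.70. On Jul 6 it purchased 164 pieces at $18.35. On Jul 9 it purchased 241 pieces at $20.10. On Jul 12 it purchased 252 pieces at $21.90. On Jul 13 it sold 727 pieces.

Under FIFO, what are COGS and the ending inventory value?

Jul 13, 727 sold [FIFO — oldest first]: 268 @ $17.25 + 216 @ $18.70 + 164 @ $18.35 + 79 @ $20.10 = $13,259.50
Ending inventory: 162 @ $20.10 + 252 @ $21.90 = $8,775.00

COGS = $13,259.50; ending inventory = $8,775.00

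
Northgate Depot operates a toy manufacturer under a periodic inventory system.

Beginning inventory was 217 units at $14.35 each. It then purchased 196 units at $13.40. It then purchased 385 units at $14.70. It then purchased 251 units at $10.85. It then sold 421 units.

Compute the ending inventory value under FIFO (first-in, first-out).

Ending inventory = $8,265.25

Sale 1 (421) [FIFO — oldest first]: 217 @ $14.35 + 196 @ $13.40 + 8 @ $14.70 = $5,857.95
Ending inventory: 377 @ $14.70 + 251 @ $10.85 = $8,265.25
Check: goods available $14,123.20 = COGS $5,857.95 + ending $8,265.25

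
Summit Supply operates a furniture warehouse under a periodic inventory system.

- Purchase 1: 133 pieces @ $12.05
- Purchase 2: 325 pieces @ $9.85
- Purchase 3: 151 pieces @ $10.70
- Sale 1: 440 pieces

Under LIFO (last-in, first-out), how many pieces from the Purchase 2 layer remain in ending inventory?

Sale 1 (440) [LIFO — newest first]: 151 @ $10.70 + 289 @ $9.85 = $4,462.35
Ending inventory: 133 @ $12.05 + 36 @ $9.85 = $1,957.25

36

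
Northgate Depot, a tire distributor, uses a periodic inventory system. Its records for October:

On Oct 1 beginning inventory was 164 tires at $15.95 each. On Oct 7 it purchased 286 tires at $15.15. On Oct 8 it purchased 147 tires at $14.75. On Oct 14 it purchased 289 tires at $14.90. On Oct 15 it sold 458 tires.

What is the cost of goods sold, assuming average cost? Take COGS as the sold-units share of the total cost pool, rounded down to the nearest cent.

COGS = $6,938.77

Oct 15, sell 458: 458/886 × $13,423.05 → $6,938.77
Ending inventory (cost pool remaining) = $6,484.28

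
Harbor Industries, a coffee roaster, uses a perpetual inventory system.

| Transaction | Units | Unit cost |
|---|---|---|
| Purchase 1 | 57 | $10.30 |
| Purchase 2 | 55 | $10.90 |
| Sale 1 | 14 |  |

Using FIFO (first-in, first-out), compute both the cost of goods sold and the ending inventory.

Sale 1 (14) [FIFO — oldest first]: 14 @ $10.30 = $144.20
Ending inventory: 43 @ $10.30 + 55 @ $10.90 = $1,042.40

COGS = $144.20; ending inventory = $1,042.40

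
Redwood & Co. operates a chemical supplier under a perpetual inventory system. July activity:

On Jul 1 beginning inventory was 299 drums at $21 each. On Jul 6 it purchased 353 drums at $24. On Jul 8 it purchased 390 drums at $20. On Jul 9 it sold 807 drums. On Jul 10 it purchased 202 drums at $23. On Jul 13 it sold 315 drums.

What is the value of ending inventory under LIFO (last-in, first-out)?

Jul 9, 807 sold [LIFO — newest first]: 390 @ $20 + 353 @ $24 + 64 @ $21 = $17,616
Jul 13, 315 sold [LIFO — newest first]: 202 @ $23 + 113 @ $21 = $7,019
Total COGS = $17,616 + $7,019 = $24,635
Ending inventory: 122 @ $21 = $2,562
Check: goods available $27,197 = COGS $24,635 + ending $2,562

Ending inventory = $2,562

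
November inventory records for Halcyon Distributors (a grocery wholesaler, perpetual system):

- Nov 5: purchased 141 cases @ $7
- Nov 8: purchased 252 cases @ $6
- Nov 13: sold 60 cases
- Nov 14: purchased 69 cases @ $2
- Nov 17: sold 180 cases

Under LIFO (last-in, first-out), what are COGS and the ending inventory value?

Nov 13, 60 sold [LIFO — newest first]: 60 @ $6 = $360
Nov 17, 180 sold [LIFO — newest first]: 69 @ $2 + 111 @ $6 = $804
Total COGS = $360 + $804 = $1,164
Ending inventory: 141 @ $7 + 81 @ $6 = $1,473
Check: goods available $2,637 = COGS $1,164 + ending $1,473

COGS = $1,164; ending inventory = $1,473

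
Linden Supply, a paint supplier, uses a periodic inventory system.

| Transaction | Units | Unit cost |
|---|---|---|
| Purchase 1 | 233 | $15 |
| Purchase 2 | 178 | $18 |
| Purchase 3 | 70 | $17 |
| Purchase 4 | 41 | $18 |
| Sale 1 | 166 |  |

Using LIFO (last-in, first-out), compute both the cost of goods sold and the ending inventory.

Sale 1 (166) [LIFO — newest first]: 41 @ $18 + 70 @ $17 + 55 @ $18 = $2,918
Ending inventory: 233 @ $15 + 123 @ $18 = $5,709
Check: goods available $8,627 = COGS $2,918 + ending $5,709

COGS = $2,918; ending inventory = $5,709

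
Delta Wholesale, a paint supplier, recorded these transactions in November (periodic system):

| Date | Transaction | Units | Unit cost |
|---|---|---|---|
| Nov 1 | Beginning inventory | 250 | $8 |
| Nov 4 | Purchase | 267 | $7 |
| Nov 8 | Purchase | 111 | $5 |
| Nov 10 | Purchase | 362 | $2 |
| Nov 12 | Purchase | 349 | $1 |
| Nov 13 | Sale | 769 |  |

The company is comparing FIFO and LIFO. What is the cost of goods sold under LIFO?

FIFO COGS: 250 @ $8 + 267 @ $7 + 111 @ $5 + 141 @ $2 = $4,706
LIFO COGS: 349 @ $1 + 362 @ $2 + 58 @ $5 = $1,363

COGS = $1,363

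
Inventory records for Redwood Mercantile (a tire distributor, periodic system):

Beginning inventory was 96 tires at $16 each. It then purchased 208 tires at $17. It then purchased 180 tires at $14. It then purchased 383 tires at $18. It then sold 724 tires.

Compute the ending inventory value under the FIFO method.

Sale 1 (724) [FIFO — oldest first]: 96 @ $16 + 208 @ $17 + 180 @ $14 + 240 @ $18 = $11,912
Ending inventory: 143 @ $18 = $2,574

Ending inventory = $2,574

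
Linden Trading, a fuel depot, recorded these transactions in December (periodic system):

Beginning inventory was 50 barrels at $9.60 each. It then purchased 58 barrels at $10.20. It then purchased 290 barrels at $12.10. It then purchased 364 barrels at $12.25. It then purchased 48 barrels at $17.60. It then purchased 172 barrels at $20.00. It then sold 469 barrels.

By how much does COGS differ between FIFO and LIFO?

$1,884.70

FIFO COGS: 50 @ $9.60 + 58 @ $10.20 + 290 @ $12.10 + 71 @ $12.25 = $5,450.35
LIFO COGS: 172 @ $20.00 + 48 @ $17.60 + 249 @ $12.25 = $7,335.05
Difference = |$5,450.35 − $7,335.05| = $1,884.70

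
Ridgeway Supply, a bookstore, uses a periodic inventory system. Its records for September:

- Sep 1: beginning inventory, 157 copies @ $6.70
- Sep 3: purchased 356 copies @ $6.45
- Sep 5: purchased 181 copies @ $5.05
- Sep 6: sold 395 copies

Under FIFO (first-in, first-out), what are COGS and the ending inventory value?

Sep 6, 395 sold [FIFO — oldest first]: 157 @ $6.70 + 238 @ $6.45 = $2,587.00
Ending inventory: 118 @ $6.45 + 181 @ $5.05 = $1,675.15
Check: goods available $4,262.15 = COGS $2,587.00 + ending $1,675.15

COGS = $2,587.00; ending inventory = $1,675.15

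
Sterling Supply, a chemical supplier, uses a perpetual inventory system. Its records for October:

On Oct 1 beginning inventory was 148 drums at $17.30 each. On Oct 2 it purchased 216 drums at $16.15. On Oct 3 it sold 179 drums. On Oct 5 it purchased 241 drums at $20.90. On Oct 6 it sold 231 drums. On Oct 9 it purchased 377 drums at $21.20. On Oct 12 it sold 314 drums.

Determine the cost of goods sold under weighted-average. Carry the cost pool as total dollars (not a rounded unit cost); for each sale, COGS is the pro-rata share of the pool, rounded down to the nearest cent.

COGS = $13,798.45

After Oct 1: 148 on hand, pool $2,560.40 (≈ $17.3000 each)
After Oct 2: 364 on hand, pool $6,048.80 (≈ $16.6176 each)
Oct 3, sell 179: 179/364 × $6,048.80 → $2,974.54
After Oct 5: 426 on hand, pool $8,111.16 (≈ $19.0403 each)
Oct 6, sell 231: 231/426 × $8,111.16 → $4,398.30
After Oct 9: 572 on hand, pool $11,705.26 (≈ $20.4637 each)
Oct 12, sell 314: 314/572 × $11,705.26 → $6,425.61
Total COGS = $2,974.54 + $4,398.30 + $6,425.61 = $13,798.45
Ending inventory (cost pool remaining) = $5,279.65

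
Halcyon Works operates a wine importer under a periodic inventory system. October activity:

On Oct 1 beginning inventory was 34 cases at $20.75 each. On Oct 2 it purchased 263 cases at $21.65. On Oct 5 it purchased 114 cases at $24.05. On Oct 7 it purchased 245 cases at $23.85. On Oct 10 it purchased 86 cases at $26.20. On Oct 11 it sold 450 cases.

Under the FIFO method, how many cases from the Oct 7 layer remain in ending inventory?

Oct 11, 450 sold [FIFO — oldest first]: 34 @ $20.75 + 263 @ $21.65 + 114 @ $24.05 + 39 @ $23.85 = $10,071.30
Ending inventory: 206 @ $23.85 + 86 @ $26.20 = $7,166.30

206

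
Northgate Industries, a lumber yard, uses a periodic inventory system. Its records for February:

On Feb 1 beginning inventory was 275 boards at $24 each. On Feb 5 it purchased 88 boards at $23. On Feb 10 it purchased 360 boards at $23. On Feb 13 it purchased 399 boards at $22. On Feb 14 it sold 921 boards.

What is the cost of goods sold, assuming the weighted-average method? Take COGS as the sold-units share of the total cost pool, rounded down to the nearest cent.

Feb 14, sell 921: 921/1122 × $25,682.00 → $21,081.21
Ending inventory (cost pool remaining) = $4,600.79

COGS = $21,081.21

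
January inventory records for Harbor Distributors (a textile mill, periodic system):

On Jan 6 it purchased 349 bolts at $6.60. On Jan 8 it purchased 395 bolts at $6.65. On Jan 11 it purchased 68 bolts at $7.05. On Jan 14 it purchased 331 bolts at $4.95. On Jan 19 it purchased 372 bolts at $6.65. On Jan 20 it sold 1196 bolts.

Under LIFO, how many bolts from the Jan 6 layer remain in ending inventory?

Jan 20, 1196 sold [LIFO — newest first]: 372 @ $6.65 + 331 @ $4.95 + 68 @ $7.05 + 395 @ $6.65 + 30 @ $6.60 = $7,416.40
Ending inventory: 319 @ $6.60 = $2,105.40

319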